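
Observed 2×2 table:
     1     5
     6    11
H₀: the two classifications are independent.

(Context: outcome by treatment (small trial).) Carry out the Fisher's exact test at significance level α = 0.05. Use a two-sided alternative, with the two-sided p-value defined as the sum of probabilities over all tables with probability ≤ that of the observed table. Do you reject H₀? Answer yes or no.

reject H₀: no

Margins: r₁=6, r₂=17, c₁=7, c₂=16, n=23
p_obs = C(6,1)·C(17,6)/C(23,7); sum pmf over tables with pmf ≤ p_obs
p-value (two-sided) = 0.62139
At α=0.05: p ≥ α → fail to reject H₀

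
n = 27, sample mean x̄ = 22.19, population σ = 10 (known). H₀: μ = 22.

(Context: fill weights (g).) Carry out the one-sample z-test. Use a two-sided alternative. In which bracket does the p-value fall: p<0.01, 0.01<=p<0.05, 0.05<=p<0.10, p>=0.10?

SE = σ/√n = 10/√27 = 1.9245
z = (x̄−μ₀)/SE = (22.19−22)/1.9245 = 0.0987
p-value (two-sided) = 0.92136
→ bracket: p>=0.10

p-value bracket: p>=0.10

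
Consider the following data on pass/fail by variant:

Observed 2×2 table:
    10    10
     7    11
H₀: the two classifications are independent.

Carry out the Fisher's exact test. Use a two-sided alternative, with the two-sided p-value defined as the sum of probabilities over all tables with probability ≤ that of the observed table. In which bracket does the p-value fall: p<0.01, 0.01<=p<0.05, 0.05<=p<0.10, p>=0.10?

Margins: r₁=20, r₂=18, c₁=17, c₂=21, n=38
p_obs = C(20,10)·C(18,7)/C(38,17); sum pmf over tables with pmf ≤ p_obs
p-value (two-sided) = 0.53184
→ bracket: p>=0.10

p-value bracket: p>=0.10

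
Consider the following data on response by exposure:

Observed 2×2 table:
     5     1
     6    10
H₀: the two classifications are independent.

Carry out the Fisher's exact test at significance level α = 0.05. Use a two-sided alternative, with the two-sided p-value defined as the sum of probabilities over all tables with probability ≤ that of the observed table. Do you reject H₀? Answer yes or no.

Margins: r₁=6, r₂=16, c₁=11, c₂=11, n=22
p_obs = C(6,5)·C(16,6)/C(22,11); sum pmf over tables with pmf ≤ p_obs
p-value (two-sided) = 0.14861
At α=0.05: p ≥ α → fail to reject H₀

reject H₀: no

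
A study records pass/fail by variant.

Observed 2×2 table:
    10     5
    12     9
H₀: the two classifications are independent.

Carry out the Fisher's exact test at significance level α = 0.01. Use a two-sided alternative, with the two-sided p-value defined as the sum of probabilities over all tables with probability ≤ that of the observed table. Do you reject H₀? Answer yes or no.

reject H₀: no

Margins: r₁=15, r₂=21, c₁=22, c₂=14, n=36
p_obs = C(15,10)·C(21,12)/C(36,22); sum pmf over tables with pmf ≤ p_obs
p-value (two-sided) = 0.73172
At α=0.01: p ≥ α → fail to reject H₀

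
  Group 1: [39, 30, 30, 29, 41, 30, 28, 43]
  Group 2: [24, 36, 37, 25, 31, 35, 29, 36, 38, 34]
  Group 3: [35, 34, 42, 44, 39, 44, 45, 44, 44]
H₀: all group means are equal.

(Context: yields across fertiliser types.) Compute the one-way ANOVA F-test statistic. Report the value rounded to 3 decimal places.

Group means [33.75, 32.50, 41.22], grand mean 35.778
SSB = Σnᵢ(x̄ᵢ−x̄)² = 407.111; SSW = ΣΣ(x−x̄ᵢ)² = 631.556
MSB = 407.111/2 = 203.5556; MSW = 631.556/24 = 26.3148
F = MSB/MSW = 7.7354
df = (2, 24)

test statistic = 7.735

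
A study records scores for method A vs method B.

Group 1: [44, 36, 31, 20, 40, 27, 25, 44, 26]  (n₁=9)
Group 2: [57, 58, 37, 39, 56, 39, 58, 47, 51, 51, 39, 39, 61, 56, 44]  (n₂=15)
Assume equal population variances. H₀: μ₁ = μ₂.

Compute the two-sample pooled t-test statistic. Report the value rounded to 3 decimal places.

test statistic = -4.424

x̄₁=32.556, s₁=8.805, n₁=9
x̄₂=48.800, s₂=8.654, n₂=15
s_p² = [8·8.805² + 14·8.654²]/22 = 75.8465
SE = √(s_p²·(1/9+1/15)) = 3.6720
t = (32.556−48.800)/3.6720 = -4.4238
df = 22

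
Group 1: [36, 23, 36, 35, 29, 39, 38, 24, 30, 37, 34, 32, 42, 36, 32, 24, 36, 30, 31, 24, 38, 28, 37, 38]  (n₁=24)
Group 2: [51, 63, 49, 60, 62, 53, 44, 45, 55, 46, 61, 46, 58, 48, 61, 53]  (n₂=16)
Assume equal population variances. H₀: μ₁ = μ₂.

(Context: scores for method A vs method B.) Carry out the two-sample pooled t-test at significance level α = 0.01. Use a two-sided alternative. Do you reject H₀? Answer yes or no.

x̄₁=32.875, s₁=5.408, n₁=24
x̄₂=53.438, s₂=6.693, n₂=16
s_p² = [23·5.408² + 15·6.693²]/38 = 35.3832
SE = √(s_p²·(1/24+1/16)) = 1.9198
t = (32.875−53.438)/1.9198 = -10.7106
df = 38
p-value (two-sided) = 0.00000
At α=0.01: p < α → reject H₀

reject H₀: yes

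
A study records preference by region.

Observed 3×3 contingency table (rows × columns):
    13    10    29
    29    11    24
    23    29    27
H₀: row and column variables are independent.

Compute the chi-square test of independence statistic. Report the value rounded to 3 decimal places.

test statistic = 14.504

Row totals [52, 64, 79], col totals [65, 50, 80], n=195
χ² = (13−17.33)²/17.33 + (10−13.33)²/13.33 + (29−21.33)²/21.33 + (29−21.33)²/21.33 + (11−16.41)²/16.41 + (24−26.26)²/26.26 + (23−26.33)²/26.33 + (29−20.26)²/20.26 + (27−32.41)²/32.41 = 14.5039
df = 4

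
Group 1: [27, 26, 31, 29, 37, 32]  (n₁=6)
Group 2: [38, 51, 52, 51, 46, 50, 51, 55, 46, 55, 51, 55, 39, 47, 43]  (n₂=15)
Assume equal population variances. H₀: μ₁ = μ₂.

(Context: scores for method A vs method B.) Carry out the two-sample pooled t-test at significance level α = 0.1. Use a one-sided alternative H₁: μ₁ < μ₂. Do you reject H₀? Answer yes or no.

x̄₁=30.333, s₁=3.983, n₁=6
x̄₂=48.667, s₂=5.420, n₂=15
s_p² = [5·3.983² + 14·5.420²]/19 = 25.8246
SE = √(s_p²·(1/6+1/15)) = 2.4547
t = (30.333−48.667)/2.4547 = -7.4686
df = 19
p-value (one-sided, H₁ less) = 0.00000
At α=0.1: p < α → reject H₀

reject H₀: yes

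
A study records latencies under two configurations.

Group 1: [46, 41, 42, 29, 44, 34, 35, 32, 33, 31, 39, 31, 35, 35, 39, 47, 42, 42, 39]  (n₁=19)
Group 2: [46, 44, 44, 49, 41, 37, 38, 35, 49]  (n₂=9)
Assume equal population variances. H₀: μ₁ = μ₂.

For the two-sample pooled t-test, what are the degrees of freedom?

degrees of freedom = 26

df = n₁ + n₂ − 2 = 19 + 9 − 2 = 26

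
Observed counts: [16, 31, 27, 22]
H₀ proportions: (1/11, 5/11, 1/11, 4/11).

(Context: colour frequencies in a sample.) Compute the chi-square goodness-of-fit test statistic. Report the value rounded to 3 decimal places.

test statistic = 52.752

n = 96; E_i = n·p_i = [8.73, 43.64, 8.73, 34.91]
χ² = (16−8.73)²/8.73 + (31−43.64)²/43.64 + (27−8.73)²/8.73 + (22−34.91)²/34.91 = 52.7521
df = 3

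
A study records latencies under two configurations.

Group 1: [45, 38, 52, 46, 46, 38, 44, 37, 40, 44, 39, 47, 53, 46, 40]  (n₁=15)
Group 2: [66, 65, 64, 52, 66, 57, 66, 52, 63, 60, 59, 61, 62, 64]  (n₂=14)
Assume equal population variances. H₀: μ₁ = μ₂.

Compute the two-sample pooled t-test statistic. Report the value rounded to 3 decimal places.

x̄₁=43.667, s₁=4.952, n₁=15
x̄₂=61.214, s₂=4.775, n₂=14
s_p² = [14·4.952² + 13·4.775²]/27 = 23.6922
SE = √(s_p²·(1/15+1/14)) = 1.8088
t = (43.667−61.214)/1.8088 = -9.7012
df = 27

test statistic = -9.701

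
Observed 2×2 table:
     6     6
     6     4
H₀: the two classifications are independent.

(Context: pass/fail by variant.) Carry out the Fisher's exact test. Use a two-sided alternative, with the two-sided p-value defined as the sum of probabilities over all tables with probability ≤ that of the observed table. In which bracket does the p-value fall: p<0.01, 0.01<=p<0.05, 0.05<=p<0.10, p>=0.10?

p-value bracket: p>=0.10

Margins: r₁=12, r₂=10, c₁=12, c₂=10, n=22
p_obs = C(12,6)·C(10,6)/C(22,12); sum pmf over tables with pmf ≤ p_obs
p-value (two-sided) = 0.69136
→ bracket: p>=0.10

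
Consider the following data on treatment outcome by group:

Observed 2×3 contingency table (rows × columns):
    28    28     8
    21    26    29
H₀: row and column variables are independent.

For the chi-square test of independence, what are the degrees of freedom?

df = (r−1)(c−1) = (2−1)·(3−1) = 2

degrees of freedom = 2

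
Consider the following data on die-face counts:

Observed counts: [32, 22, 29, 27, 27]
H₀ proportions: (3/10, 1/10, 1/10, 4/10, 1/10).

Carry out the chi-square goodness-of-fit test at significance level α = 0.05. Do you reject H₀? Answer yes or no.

reject H₀: yes

n = 137; E_i = n·p_i = [41.10, 13.70, 13.70, 54.80, 13.70]
χ² = (32−41.10)²/41.10 + (22−13.70)²/13.70 + (29−13.70)²/13.70 + (27−54.80)²/54.80 + (27−13.70)²/13.70 = 51.1448
df = 4
p-value (upper-tail) = 0.00000
At α=0.05: p < α → reject H₀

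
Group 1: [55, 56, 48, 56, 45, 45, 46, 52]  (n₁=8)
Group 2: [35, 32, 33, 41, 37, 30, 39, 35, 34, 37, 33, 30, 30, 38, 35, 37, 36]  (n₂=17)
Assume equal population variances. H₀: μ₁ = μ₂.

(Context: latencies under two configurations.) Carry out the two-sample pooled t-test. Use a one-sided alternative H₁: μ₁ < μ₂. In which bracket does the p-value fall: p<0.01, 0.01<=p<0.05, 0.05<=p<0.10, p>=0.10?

x̄₁=50.375, s₁=4.926, n₁=8
x̄₂=34.824, s₂=3.226, n₂=17
s_p² = [7·4.926² + 16·3.226²]/23 = 14.6237
SE = √(s_p²·(1/8+1/17)) = 1.6396
t = (50.375−34.824)/1.6396 = 9.4851
df = 23
p-value (one-sided, H₁ less) = 1.00000
→ bracket: p>=0.10

p-value bracket: p>=0.10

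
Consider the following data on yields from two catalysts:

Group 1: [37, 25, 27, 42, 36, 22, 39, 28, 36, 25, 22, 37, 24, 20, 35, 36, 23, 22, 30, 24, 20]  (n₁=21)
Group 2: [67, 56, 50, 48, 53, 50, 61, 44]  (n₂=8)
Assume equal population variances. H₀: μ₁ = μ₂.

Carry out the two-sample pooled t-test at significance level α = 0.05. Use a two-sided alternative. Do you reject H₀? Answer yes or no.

reject H₀: yes

x̄₁=29.048, s₁=7.117, n₁=21
x̄₂=53.625, s₂=7.463, n₂=8
s_p² = [20·7.117² + 7·7.463²]/27 = 51.9566
SE = √(s_p²·(1/21+1/8)) = 2.9948
t = (29.048−53.625)/2.9948 = -8.2067
df = 27
p-value (two-sided) = 0.00000
At α=0.05: p < α → reject H₀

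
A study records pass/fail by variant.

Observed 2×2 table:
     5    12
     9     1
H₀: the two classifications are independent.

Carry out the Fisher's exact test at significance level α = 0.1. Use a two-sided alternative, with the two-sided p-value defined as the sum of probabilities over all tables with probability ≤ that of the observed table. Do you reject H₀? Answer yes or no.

reject H₀: yes

Margins: r₁=17, r₂=10, c₁=14, c₂=13, n=27
p_obs = C(17,5)·C(10,9)/C(27,14); sum pmf over tables with pmf ≤ p_obs
p-value (two-sided) = 0.00442
At α=0.1: p < α → reject H₀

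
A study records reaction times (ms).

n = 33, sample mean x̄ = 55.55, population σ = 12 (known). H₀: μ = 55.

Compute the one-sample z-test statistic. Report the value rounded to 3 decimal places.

SE = σ/√n = 12/√33 = 2.0889
z = (x̄−μ₀)/SE = (55.55−55)/2.0889 = 0.2633

test statistic = 0.263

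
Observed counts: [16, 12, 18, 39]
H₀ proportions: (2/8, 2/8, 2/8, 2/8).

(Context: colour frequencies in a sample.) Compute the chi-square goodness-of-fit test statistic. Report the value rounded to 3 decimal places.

test statistic = 20.647

n = 85; E_i = n·p_i = [21.25, 21.25, 21.25, 21.25]
χ² = (16−21.25)²/21.25 + (12−21.25)²/21.25 + (18−21.25)²/21.25 + (39−21.25)²/21.25 = 20.6471
df = 3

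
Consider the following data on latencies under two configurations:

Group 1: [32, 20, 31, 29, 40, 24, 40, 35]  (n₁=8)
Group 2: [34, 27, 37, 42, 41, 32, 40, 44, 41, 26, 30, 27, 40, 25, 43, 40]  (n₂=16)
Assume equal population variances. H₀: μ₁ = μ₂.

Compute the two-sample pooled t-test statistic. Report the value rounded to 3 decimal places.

x̄₁=31.375, s₁=7.090, n₁=8
x̄₂=35.562, s₂=6.752, n₂=16
s_p² = [7·7.090² + 15·6.752²]/22 = 47.0824
SE = √(s_p²·(1/8+1/16)) = 2.9712
t = (31.375−35.562)/2.9712 = -1.4094
df = 22

test statistic = -1.409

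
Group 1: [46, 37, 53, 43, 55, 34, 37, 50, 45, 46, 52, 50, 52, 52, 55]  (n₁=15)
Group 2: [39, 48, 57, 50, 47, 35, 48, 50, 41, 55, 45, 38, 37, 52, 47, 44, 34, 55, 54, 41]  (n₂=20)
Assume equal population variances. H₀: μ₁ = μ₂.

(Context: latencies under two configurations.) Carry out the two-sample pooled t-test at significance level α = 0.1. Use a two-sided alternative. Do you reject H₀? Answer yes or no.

reject H₀: no

x̄₁=47.133, s₁=6.802, n₁=15
x̄₂=45.850, s₂=7.028, n₂=20
s_p² = [14·6.802² + 19·7.028²]/33 = 48.0692
SE = √(s_p²·(1/15+1/20)) = 2.3681
t = (47.133−45.850)/2.3681 = 0.5419
df = 33
p-value (two-sided) = 0.59152
At α=0.1: p ≥ α → fail to reject H₀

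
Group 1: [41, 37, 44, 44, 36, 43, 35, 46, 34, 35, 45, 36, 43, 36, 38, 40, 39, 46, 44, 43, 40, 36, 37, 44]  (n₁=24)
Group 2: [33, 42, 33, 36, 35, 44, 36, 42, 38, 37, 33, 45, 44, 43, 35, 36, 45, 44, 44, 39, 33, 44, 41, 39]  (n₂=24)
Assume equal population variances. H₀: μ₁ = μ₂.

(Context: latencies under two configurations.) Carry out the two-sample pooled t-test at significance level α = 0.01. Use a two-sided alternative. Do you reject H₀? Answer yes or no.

x̄₁=40.083, s₁=3.966, n₁=24
x̄₂=39.208, s₂=4.384, n₂=24
s_p² = [23·3.966² + 23·4.384²]/46 = 17.4737
SE = √(s_p²·(1/24+1/24)) = 1.2067
t = (40.083−39.208)/1.2067 = 0.7251
df = 46
p-value (two-sided) = 0.47206
At α=0.01: p ≥ α → fail to reject H₀

reject H₀: no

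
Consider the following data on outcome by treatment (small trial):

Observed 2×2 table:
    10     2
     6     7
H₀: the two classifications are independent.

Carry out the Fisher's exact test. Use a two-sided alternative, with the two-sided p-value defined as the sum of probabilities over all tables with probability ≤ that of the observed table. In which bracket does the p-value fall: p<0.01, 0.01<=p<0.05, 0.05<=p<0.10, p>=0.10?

Margins: r₁=12, r₂=13, c₁=16, c₂=9, n=25
p_obs = C(12,10)·C(13,6)/C(25,16); sum pmf over tables with pmf ≤ p_obs
p-value (two-sided) = 0.09684
→ bracket: 0.05<=p<0.10

p-value bracket: 0.05<=p<0.10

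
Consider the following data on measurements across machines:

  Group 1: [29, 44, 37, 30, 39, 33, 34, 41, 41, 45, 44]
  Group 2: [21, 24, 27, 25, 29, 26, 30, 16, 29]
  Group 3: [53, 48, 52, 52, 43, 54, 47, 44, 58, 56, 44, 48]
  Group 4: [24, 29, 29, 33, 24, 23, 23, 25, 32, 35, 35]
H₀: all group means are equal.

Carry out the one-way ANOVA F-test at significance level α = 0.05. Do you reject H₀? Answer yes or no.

reject H₀: yes

Group means [37.91, 25.22, 49.92, 28.36], grand mean 36.163
SSB = Σnᵢ(x̄ᵢ−x̄)² = 4049.934; SSW = ΣΣ(x−x̄ᵢ)² = 987.927
MSB = 4049.934/3 = 1349.9779; MSW = 987.927/39 = 25.3315
F = MSB/MSW = 53.2926
df = (3, 39)
p-value (upper-tail) = 0.00000
At α=0.05: p < α → reject H₀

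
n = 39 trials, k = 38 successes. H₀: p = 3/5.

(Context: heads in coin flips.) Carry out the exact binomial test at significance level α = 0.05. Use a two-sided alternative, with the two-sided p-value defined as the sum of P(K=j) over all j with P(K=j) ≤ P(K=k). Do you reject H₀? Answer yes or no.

Exact binomial: n=39, k=38, p₀=3/5=0.6000
P(X=j) = C(n,j)·p₀^j·(1−p₀)^(n−j); p = Σ P(X=j) over j with P(X=j) ≤ P(X=38)
p-value (two-sided) = 0.00000
At α=0.05: p < α → reject H₀

reject H₀: yes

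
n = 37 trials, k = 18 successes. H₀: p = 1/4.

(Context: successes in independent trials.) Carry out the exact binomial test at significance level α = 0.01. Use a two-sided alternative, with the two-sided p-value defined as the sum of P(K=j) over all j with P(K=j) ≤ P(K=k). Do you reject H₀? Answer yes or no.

reject H₀: yes

Exact binomial: n=37, k=18, p₀=1/4=0.2500
P(X=j) = C(n,j)·p₀^j·(1−p₀)^(n−j); p = Σ P(X=j) over j with P(X=j) ≤ P(X=18)
p-value (two-sided) = 0.00191
At α=0.01: p < α → reject H₀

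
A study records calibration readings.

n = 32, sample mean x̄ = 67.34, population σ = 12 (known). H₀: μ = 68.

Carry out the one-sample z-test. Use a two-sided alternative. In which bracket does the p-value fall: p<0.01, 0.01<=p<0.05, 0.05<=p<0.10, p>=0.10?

SE = σ/√n = 12/√32 = 2.1213
z = (x̄−μ₀)/SE = (67.34−68)/2.1213 = -0.3111
p-value (two-sided) = 0.75570
→ bracket: p>=0.10

p-value bracket: p>=0.10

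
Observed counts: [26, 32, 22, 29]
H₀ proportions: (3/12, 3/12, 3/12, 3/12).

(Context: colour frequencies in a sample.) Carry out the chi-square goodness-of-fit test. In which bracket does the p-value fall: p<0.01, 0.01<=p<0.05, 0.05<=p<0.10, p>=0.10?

p-value bracket: p>=0.10

n = 109; E_i = n·p_i = [27.25, 27.25, 27.25, 27.25]
χ² = (26−27.25)²/27.25 + (32−27.25)²/27.25 + (22−27.25)²/27.25 + (29−27.25)²/27.25 = 2.0092
df = 3
p-value (upper-tail) = 0.57050
→ bracket: p>=0.10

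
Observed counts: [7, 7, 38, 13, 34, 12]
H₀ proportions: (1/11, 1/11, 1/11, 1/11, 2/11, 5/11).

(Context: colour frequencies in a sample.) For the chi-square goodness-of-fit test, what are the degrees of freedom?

degrees of freedom = 5

df = k − 1 = 6 − 1 = 5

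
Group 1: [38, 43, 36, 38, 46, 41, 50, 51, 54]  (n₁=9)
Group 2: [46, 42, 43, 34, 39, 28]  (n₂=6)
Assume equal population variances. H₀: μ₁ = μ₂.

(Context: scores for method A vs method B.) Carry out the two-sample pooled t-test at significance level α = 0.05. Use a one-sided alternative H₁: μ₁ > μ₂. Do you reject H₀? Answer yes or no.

x̄₁=44.111, s₁=6.470, n₁=9
x̄₂=38.667, s₂=6.623, n₂=6
s_p² = [8·6.470² + 5·6.623²]/13 = 42.6325
SE = √(s_p²·(1/9+1/6)) = 3.4413
t = (44.111−38.667)/3.4413 = 1.5821
df = 13
p-value (one-sided, H₁ greater) = 0.06882
At α=0.05: p ≥ α → fail to reject H₀

reject H₀: no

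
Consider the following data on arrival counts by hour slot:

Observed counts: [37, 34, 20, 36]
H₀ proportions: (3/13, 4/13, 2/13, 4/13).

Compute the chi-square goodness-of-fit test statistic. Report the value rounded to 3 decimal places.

n = 127; E_i = n·p_i = [29.31, 39.08, 19.54, 39.08]
χ² = (37−29.31)²/29.31 + (34−39.08)²/39.08 + (20−19.54)²/19.54 + (36−39.08)²/39.08 = 2.9318
df = 3

test statistic = 2.932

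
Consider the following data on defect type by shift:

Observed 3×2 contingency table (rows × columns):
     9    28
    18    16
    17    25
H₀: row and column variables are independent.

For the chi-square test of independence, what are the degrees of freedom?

df = (r−1)(c−1) = (3−1)·(2−1) = 2

degrees of freedom = 2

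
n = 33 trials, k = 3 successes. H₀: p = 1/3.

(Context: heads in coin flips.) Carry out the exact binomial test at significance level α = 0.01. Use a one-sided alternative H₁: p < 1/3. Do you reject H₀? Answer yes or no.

reject H₀: yes

Exact binomial: n=33, k=3, p₀=1/3=0.3333
P(X≤3) from Σ C(n,i)·p₀^i·(1−p₀)^(n−i)
p-value (one-sided, H₁ less) = 0.00128
At α=0.01: p < α → reject H₀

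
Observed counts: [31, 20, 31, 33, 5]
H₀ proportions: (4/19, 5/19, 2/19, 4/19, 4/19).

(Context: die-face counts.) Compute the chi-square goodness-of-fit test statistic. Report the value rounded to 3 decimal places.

test statistic = 50.881

n = 120; E_i = n·p_i = [25.26, 31.58, 12.63, 25.26, 25.26]
χ² = (31−25.26)²/25.26 + (20−31.58)²/31.58 + (31−12.63)²/12.63 + (33−25.26)²/25.26 + (5−25.26)²/25.26 = 50.8812
df = 4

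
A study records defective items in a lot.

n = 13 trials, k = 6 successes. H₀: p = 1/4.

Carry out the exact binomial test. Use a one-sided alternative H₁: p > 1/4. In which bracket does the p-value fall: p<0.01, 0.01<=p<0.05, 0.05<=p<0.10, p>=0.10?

Exact binomial: n=13, k=6, p₀=1/4=0.2500
P(X≥6) from Σ C(n,i)·p₀^i·(1−p₀)^(n−i)
p-value (one-sided, H₁ greater) = 0.08021
→ bracket: 0.05<=p<0.10

p-value bracket: 0.05<=p<0.10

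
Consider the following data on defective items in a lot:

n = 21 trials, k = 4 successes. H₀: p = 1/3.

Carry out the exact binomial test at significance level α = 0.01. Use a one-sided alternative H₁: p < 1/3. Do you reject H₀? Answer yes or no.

reject H₀: no

Exact binomial: n=21, k=4, p₀=1/3=0.3333
P(X≤4) from Σ C(n,i)·p₀^i·(1−p₀)^(n−i)
p-value (one-sided, H₁ less) = 0.12116
At α=0.01: p ≥ α → fail to reject H₀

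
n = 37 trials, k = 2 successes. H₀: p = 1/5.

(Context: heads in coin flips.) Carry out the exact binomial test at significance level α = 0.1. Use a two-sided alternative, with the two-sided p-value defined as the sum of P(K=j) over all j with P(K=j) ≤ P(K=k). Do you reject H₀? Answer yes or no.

Exact binomial: n=37, k=2, p₀=1/5=0.2000
P(X=j) = C(n,j)·p₀^j·(1−p₀)^(n−j); p = Σ P(X=j) over j with P(X=j) ≤ P(X=2)
p-value (two-sided) = 0.02274
At α=0.1: p < α → reject H₀

reject H₀: yes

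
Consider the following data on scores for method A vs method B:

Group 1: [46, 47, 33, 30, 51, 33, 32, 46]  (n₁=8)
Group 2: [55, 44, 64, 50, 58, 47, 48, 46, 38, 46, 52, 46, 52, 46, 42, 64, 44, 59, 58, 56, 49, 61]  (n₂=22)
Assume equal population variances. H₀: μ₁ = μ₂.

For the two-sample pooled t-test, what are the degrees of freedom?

df = n₁ + n₂ − 2 = 8 + 22 − 2 = 28

degrees of freedom = 28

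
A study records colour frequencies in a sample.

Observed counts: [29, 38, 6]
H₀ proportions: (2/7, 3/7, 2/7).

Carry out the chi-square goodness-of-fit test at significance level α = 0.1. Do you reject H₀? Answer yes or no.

reject H₀: yes

n = 73; E_i = n·p_i = [20.86, 31.29, 20.86]
χ² = (29−20.86)²/20.86 + (38−31.29)²/31.29 + (6−20.86)²/20.86 = 15.2032
df = 2
p-value (upper-tail) = 0.00050
At α=0.1: p < α → reject H₀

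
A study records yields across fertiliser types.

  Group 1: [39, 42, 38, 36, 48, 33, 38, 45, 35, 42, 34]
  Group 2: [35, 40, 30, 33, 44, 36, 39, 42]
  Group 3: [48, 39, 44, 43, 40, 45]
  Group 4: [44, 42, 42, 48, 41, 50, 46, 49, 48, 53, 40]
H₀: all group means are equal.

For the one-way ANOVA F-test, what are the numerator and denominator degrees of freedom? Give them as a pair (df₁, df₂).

k = 4 groups, N = 36 total
df = (k−1, N−k) = (4−1, 36−4) = (3, 32)

degrees of freedom = [3, 32]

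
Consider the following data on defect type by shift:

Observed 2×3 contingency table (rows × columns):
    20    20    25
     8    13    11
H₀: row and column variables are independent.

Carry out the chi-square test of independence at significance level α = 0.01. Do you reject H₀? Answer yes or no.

reject H₀: no

Row totals [65, 32], col totals [28, 33, 36], n=97
χ² = (20−18.76)²/18.76 + (20−22.11)²/22.11 + (25−24.12)²/24.12 + (8−9.24)²/9.24 + (13−10.89)²/10.89 + (11−11.88)²/11.88 = 0.9560
df = 2
p-value (upper-tail) = 0.62002
At α=0.01: p ≥ α → fail to reject H₀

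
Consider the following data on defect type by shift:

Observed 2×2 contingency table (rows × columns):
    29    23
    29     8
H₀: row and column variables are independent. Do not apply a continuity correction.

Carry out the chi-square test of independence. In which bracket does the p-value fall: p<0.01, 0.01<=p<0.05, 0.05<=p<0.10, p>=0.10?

p-value bracket: 0.01<=p<0.05

Row totals [52, 37], col totals [58, 31], n=89
χ² = (29−33.89)²/33.89 + (23−18.11)²/18.11 + (29−24.11)²/24.11 + (8−12.89)²/12.89 = 4.8683
df = 1
p-value (upper-tail) = 0.02736
→ bracket: 0.01<=p<0.05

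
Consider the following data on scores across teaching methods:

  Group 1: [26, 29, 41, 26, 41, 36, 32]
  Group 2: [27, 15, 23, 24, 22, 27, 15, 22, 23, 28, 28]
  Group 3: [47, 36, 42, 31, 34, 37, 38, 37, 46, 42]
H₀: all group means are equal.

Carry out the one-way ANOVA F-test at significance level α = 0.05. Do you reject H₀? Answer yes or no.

Group means [33.00, 23.09, 39.00], grand mean 31.250
SSB = Σnᵢ(x̄ᵢ−x̄)² = 1354.341; SSW = ΣΣ(x−x̄ᵢ)² = 702.909
MSB = 1354.341/2 = 677.1705; MSW = 702.909/25 = 28.1164
F = MSB/MSW = 24.0846
df = (2, 25)
p-value (upper-tail) = 0.00000
At α=0.05: p < α → reject H₀

reject H₀: yes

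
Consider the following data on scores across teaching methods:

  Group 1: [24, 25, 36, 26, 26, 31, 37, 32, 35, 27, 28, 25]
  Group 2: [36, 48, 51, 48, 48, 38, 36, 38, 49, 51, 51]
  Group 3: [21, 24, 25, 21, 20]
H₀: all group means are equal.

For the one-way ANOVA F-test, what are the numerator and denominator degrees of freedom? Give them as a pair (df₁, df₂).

degrees of freedom = [2, 25]

k = 3 groups, N = 28 total
df = (k−1, N−k) = (3−1, 28−3) = (2, 25)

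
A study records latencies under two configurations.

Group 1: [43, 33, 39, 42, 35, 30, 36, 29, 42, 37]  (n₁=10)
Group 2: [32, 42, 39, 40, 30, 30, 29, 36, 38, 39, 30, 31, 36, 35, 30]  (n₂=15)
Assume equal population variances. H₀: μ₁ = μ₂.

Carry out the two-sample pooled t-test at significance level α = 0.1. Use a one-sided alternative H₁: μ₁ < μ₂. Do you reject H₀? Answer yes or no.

reject H₀: no

x̄₁=36.600, s₁=4.971, n₁=10
x̄₂=34.467, s₂=4.422, n₂=15
s_p² = [9·4.971² + 14·4.422²]/23 = 21.5710
SE = √(s_p²·(1/10+1/15)) = 1.8961
t = (36.600−34.467)/1.8961 = 1.1251
df = 23
p-value (one-sided, H₁ less) = 0.86393
At α=0.1: p ≥ α → fail to reject H₀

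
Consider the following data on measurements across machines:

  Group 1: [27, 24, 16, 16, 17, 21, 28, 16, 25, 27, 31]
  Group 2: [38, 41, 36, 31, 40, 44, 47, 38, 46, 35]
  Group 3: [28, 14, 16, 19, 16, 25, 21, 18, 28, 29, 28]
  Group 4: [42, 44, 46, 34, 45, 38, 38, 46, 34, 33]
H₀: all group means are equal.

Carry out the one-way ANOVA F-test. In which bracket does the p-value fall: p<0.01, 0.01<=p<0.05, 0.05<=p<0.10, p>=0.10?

p-value bracket: p<0.01

Group means [22.55, 39.60, 22.00, 40.00], grand mean 30.619
SSB = Σnᵢ(x̄ᵢ−x̄)² = 3220.777; SSW = ΣΣ(x−x̄ᵢ)² = 1115.127
MSB = 3220.777/3 = 1073.5925; MSW = 1115.127/38 = 29.3455
F = MSB/MSW = 36.5846
df = (3, 38)
p-value (upper-tail) = 0.00000
→ bracket: p<0.01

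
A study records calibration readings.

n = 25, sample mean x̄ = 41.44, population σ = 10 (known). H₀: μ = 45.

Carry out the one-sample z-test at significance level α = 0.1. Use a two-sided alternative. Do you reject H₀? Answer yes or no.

reject H₀: yes

SE = σ/√n = 10/√25 = 2.0000
z = (x̄−μ₀)/SE = (41.44−45)/2.0000 = -1.7800
p-value (two-sided) = 0.07508
At α=0.1: p < α → reject H₀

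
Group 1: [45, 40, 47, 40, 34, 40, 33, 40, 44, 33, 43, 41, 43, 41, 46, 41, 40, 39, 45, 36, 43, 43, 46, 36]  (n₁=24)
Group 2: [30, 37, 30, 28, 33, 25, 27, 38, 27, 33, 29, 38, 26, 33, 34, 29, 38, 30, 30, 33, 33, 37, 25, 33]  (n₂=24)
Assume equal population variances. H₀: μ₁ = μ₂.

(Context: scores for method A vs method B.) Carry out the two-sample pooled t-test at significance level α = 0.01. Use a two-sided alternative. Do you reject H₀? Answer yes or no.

reject H₀: yes

x̄₁=40.792, s₁=4.054, n₁=24
x̄₂=31.500, s₂=4.149, n₂=24
s_p² = [23·4.054² + 23·4.149²]/46 = 16.8252
SE = √(s_p²·(1/24+1/24)) = 1.1841
t = (40.792−31.500)/1.1841 = 7.8470
df = 46
p-value (two-sided) = 0.00000
At α=0.01: p < α → reject H₀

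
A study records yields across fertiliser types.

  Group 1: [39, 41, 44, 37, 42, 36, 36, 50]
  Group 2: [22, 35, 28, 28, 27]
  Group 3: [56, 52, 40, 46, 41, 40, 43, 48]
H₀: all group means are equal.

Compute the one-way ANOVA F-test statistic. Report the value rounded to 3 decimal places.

Group means [40.62, 28.00, 45.75], grand mean 39.571
SSB = Σnᵢ(x̄ᵢ−x̄)² = 983.768; SSW = ΣΣ(x−x̄ᵢ)² = 491.375
MSB = 983.768/2 = 491.8839; MSW = 491.375/18 = 27.2986
F = MSB/MSW = 18.0186
df = (2, 18)

test statistic = 18.019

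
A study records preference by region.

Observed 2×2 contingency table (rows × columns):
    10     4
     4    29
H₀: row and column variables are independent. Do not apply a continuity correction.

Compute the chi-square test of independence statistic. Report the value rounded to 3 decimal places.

test statistic = 16.532

Row totals [14, 33], col totals [14, 33], n=47
χ² = (10−4.17)²/4.17 + (4−9.83)²/9.83 + (4−9.83)²/9.83 + (29−23.17)²/23.17 = 16.5316
df = 1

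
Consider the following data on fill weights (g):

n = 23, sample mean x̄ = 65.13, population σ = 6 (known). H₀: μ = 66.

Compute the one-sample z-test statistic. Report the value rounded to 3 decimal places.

SE = σ/√n = 6/√23 = 1.2511
z = (x̄−μ₀)/SE = (65.13−66)/1.2511 = -0.6954

test statistic = -0.695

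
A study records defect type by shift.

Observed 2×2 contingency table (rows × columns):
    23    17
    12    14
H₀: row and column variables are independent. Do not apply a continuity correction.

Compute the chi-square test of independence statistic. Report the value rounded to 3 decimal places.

Row totals [40, 26], col totals [35, 31], n=66
χ² = (23−21.21)²/21.21 + (17−18.79)²/18.79 + (12−13.79)²/13.79 + (14−12.21)²/12.21 = 0.8144
df = 1

test statistic = 0.814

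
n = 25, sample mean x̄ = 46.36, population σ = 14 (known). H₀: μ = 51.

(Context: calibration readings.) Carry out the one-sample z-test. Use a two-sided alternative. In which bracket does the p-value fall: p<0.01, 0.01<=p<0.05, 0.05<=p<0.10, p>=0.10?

p-value bracket: 0.05<=p<0.10

SE = σ/√n = 14/√25 = 2.8000
z = (x̄−μ₀)/SE = (46.36−51)/2.8000 = -1.6571
p-value (two-sided) = 0.09749
→ bracket: 0.05<=p<0.10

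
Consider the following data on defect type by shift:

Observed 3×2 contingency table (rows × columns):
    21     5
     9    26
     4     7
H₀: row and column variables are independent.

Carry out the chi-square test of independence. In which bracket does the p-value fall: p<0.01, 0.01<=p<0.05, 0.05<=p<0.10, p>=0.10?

Row totals [26, 35, 11], col totals [34, 38], n=72
χ² = (21−12.28)²/12.28 + (5−13.72)²/13.72 + (9−16.53)²/16.53 + (26−18.47)²/18.47 + (4−5.19)²/5.19 + (7−5.81)²/5.81 = 18.7571
df = 2
p-value (upper-tail) = 0.00008
→ bracket: p<0.01

p-value bracket: p<0.01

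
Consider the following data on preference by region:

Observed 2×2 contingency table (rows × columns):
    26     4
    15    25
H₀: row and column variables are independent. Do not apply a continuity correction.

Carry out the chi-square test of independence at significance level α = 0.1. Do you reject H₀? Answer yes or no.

Row totals [30, 40], col totals [41, 29], n=70
χ² = (26−17.57)²/17.57 + (4−12.43)²/12.43 + (15−23.43)²/23.43 + (25−16.57)²/16.57 = 17.0781
df = 1
p-value (upper-tail) = 0.00004
At α=0.1: p < α → reject H₀

reject H₀: yes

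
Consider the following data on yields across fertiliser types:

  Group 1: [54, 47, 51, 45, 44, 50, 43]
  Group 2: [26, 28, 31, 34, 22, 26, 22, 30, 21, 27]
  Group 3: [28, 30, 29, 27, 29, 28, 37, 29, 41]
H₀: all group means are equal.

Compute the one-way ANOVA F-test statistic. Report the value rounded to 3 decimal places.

Group means [47.71, 26.70, 30.89], grand mean 33.808
SSB = Σnᵢ(x̄ᵢ−x̄)² = 1935.621; SSW = ΣΣ(x−x̄ᵢ)² = 444.417
MSB = 1935.621/2 = 967.8105; MSW = 444.417/23 = 19.3225
F = MSB/MSW = 50.0872
df = (2, 23)

test statistic = 50.087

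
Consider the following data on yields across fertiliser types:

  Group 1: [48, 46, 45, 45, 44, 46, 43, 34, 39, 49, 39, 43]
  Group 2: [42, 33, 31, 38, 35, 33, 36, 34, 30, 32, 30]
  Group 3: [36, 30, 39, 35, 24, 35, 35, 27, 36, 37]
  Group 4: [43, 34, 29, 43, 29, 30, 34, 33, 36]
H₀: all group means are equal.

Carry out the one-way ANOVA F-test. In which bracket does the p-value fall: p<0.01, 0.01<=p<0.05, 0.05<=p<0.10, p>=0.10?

p-value bracket: p<0.01

Group means [43.42, 34.00, 33.40, 34.56], grand mean 36.667
SSB = Σnᵢ(x̄ᵢ−x̄)² = 771.794; SSW = ΣΣ(x−x̄ᵢ)² = 767.539
MSB = 771.794/3 = 257.2648; MSW = 767.539/38 = 20.1984
F = MSB/MSW = 12.7369
df = (3, 38)
p-value (upper-tail) = 0.00001
→ bracket: p<0.01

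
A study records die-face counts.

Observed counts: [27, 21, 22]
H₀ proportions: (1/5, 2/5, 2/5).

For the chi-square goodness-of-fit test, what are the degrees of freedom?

degrees of freedom = 2

df = k − 1 = 3 − 1 = 2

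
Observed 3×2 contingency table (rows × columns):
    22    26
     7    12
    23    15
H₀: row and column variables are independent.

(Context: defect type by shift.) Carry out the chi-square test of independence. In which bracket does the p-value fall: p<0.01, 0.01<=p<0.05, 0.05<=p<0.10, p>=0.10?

p-value bracket: p>=0.10

Row totals [48, 19, 38], col totals [52, 53], n=105
χ² = (22−23.77)²/23.77 + (26−24.23)²/24.23 + (7−9.41)²/9.41 + (12−9.59)²/9.59 + (23−18.82)²/18.82 + (15−19.18)²/19.18 = 3.3241
df = 2
p-value (upper-tail) = 0.18975
→ bracket: p>=0.10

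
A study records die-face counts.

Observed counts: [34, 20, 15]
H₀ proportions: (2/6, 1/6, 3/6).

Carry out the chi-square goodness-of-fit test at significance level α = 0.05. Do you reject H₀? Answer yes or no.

n = 69; E_i = n·p_i = [23.00, 11.50, 34.50]
χ² = (34−23.00)²/23.00 + (20−11.50)²/11.50 + (15−34.50)²/34.50 = 22.5652
df = 2
p-value (upper-tail) = 0.00001
At α=0.05: p < α → reject H₀

reject H₀: yes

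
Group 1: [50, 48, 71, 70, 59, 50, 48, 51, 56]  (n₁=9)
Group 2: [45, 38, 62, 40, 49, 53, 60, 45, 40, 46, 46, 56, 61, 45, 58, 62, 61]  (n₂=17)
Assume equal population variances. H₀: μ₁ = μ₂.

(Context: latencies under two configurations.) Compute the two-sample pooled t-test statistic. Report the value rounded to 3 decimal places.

test statistic = 1.359

x̄₁=55.889, s₁=9.048, n₁=9
x̄₂=51.000, s₂=8.566, n₂=17
s_p² = [8·9.048² + 16·8.566²]/24 = 76.2037
SE = √(s_p²·(1/9+1/17)) = 3.5986
t = (55.889−51.000)/3.5986 = 1.3586
df = 24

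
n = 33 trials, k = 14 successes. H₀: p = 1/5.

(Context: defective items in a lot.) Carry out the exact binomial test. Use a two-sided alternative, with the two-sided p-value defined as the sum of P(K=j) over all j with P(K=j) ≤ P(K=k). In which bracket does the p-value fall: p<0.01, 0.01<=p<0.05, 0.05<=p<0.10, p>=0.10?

p-value bracket: p<0.01

Exact binomial: n=33, k=14, p₀=1/5=0.2000
P(X=j) = C(n,j)·p₀^j·(1−p₀)^(n−j); p = Σ P(X=j) over j with P(X=j) ≤ P(X=14)
p-value (two-sided) = 0.00341
→ bracket: p<0.01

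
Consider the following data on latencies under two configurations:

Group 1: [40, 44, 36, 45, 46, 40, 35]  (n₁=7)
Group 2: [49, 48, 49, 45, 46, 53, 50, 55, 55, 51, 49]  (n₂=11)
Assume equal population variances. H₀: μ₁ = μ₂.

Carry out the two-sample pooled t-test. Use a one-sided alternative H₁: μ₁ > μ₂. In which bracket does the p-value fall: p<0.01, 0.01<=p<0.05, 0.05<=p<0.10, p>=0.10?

x̄₁=40.857, s₁=4.337, n₁=7
x̄₂=50.000, s₂=3.286, n₂=11
s_p² = [6·4.337² + 10·3.286²]/16 = 13.8036
SE = √(s_p²·(1/7+1/11)) = 1.7963
t = (40.857−50.000)/1.7963 = -5.0897
df = 16
p-value (one-sided, H₁ greater) = 0.99995
→ bracket: p>=0.10

p-value bracket: p>=0.10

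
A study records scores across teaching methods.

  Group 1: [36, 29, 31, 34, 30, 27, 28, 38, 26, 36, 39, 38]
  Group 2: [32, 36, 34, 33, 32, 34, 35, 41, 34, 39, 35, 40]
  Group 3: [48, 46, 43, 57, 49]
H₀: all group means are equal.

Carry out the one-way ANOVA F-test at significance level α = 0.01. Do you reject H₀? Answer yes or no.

reject H₀: yes

Group means [32.67, 35.42, 48.60], grand mean 36.552
SSB = Σnᵢ(x̄ᵢ−x̄)² = 922.389; SSW = ΣΣ(x−x̄ᵢ)² = 452.783
MSB = 922.389/2 = 461.1945; MSW = 452.783/26 = 17.4147
F = MSB/MSW = 26.4830
df = (2, 26)
p-value (upper-tail) = 0.00000
At α=0.01: p < α → reject H₀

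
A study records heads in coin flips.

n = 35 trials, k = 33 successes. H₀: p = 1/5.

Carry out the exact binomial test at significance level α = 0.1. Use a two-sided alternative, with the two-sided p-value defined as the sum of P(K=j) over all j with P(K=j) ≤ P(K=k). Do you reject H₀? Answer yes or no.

reject H₀: yes

Exact binomial: n=35, k=33, p₀=1/5=0.2000
P(X=j) = C(n,j)·p₀^j·(1−p₀)^(n−j); p = Σ P(X=j) over j with P(X=j) ≤ P(X=33)
p-value (two-sided) = 0.00000
At α=0.1: p < α → reject H₀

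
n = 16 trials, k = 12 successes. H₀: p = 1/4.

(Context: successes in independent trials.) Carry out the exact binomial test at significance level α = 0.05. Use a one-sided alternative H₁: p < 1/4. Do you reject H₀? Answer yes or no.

reject H₀: no

Exact binomial: n=16, k=12, p₀=1/4=0.2500
P(X≤12) from Σ C(n,i)·p₀^i·(1−p₀)^(n−i)
p-value (one-sided, H₁ less) = 1.00000
At α=0.05: p ≥ α → fail to reject H₀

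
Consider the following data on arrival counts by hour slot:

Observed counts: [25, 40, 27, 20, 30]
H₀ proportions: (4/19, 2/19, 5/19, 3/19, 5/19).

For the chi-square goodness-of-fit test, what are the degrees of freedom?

df = k − 1 = 5 − 1 = 4

degrees of freedom = 4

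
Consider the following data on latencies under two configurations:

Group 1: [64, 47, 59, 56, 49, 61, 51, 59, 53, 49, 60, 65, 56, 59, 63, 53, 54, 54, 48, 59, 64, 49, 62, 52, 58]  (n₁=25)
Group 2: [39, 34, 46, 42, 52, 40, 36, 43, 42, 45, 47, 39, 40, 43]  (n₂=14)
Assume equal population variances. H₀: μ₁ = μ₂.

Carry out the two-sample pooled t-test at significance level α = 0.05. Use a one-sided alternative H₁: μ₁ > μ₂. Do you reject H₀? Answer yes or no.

reject H₀: yes

x̄₁=56.160, s₁=5.528, n₁=25
x̄₂=42.000, s₂=4.624, n₂=14
s_p² = [24·5.528² + 13·4.624²]/37 = 27.3341
SE = √(s_p²·(1/25+1/14)) = 1.7452
t = (56.160−42.000)/1.7452 = 8.1136
df = 37
p-value (one-sided, H₁ greater) = 0.00000
At α=0.05: p < α → reject H₀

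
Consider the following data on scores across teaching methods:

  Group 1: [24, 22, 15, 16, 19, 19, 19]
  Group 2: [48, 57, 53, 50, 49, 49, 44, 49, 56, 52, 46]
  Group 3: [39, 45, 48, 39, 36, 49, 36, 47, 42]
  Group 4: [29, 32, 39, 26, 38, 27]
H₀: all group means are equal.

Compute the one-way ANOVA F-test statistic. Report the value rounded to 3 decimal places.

Group means [19.14, 50.27, 42.33, 31.83], grand mean 38.152
SSB = Σnᵢ(x̄ᵢ−x̄)² = 4542.370; SSW = ΣΣ(x−x̄ᵢ)² = 577.872
MSB = 4542.370/3 = 1514.1234; MSW = 577.872/29 = 19.9266
F = MSB/MSW = 75.9849
df = (3, 29)

test statistic = 75.985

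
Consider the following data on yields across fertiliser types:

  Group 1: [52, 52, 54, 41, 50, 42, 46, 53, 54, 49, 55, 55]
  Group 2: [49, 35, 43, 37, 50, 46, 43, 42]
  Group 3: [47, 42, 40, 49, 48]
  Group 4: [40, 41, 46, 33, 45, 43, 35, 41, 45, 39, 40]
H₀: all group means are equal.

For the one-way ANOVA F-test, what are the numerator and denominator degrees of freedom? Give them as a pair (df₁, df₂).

k = 4 groups, N = 36 total
df = (k−1, N−k) = (4−1, 36−4) = (3, 32)

degrees of freedom = [3, 32]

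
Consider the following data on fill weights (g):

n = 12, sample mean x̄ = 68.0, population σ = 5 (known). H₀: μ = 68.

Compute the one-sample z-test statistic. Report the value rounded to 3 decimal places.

test statistic = 0.000

SE = σ/√n = 5/√12 = 1.4434
z = (x̄−μ₀)/SE = (68.0−68)/1.4434 = 0.0000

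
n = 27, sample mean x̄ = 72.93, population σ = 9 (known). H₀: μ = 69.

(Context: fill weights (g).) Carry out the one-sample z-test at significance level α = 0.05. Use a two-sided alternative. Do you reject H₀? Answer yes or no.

reject H₀: yes

SE = σ/√n = 9/√27 = 1.7321
z = (x̄−μ₀)/SE = (72.93−69)/1.7321 = 2.2690
p-value (two-sided) = 0.02327
At α=0.05: p < α → reject H₀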